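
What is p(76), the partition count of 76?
9289091

p(n) counts ways to write n as a sum of positive integers (order ignored).
Euler's pentagonal recurrence: p(k) = p(k-1) + p(k-2) - p(k-5) - p(k-7) + p(k-12) + p(k-15) - ... (offsets j(3j∓1)/2, signs ++--, p(0)=1, p(<0)=0).
DP table for k = 0..75: p(0)=1, p(1)=1, p(2)=2, p(3)=3, p(4)=5, p(5)=7, p(6)=11, p(7)=15, p(8)=22, p(9)=30, p(10)=42, p(11)=56, p(12)=77, p(13)=101, p(14)=135, p(15)=176, p(16)=231, p(17)=297, p(18)=385, p(19)=490, p(20)=627, p(21)=792, p(22)=1002, p(23)=1255, p(24)=1575, p(25)=1958, p(26)=2436, p(27)=3010, p(28)=3718, p(29)=4565, p(30)=5604, p(31)=6842, p(32)=8349, p(33)=10143, p(34)=12310, p(35)=14883, p(36)=17977, p(37)=21637, p(38)=26015, p(39)=31185, p(40)=37338, p(41)=44583, p(42)=53174, p(43)=63261, p(44)=75175, p(45)=89134, p(46)=105558, p(47)=124754, p(48)=147273, p(49)=173525, p(50)=204226, p(51)=239943, p(52)=281589, p(53)=329931, p(54)=386155, p(55)=451276, p(56)=526823, p(57)=614154, p(58)=715220, p(59)=831820, p(60)=966467, p(61)=1121505, p(62)=1300156, p(63)=1505499, p(64)=1741630, p(65)=2012558, p(66)=2323520, p(67)=2679689, p(68)=3087735, p(69)=3554345, p(70)=4087968, p(71)=4697205, p(72)=5392783, p(73)=6185689, p(74)=7089500, p(75)=8118264.
Final step: p(76) = p(75) + p(74) - p(71) - p(69) + p(64) + p(61) - p(54) - p(50) + p(41) + p(36) - p(25) - p(19) + p(6)
= 8118264 + 7089500 - 4697205 - 3554345 + 1741630 + 1121505 - 386155 - 204226 + 44583 + 17977 - 1958 - 490 + 11
= 9289091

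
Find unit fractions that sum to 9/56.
1/7 + 1/56

Greedy algorithm:
9/56: ceiling(56/9) = 7, use 1/7
1/56: ceiling(56/1) = 56, use 1/56
Result: 9/56 = 1/7 + 1/56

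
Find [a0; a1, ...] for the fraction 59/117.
[0; 1, 1, 58]

Euclidean algorithm steps:
59 = 0 × 117 + 59
117 = 1 × 59 + 58
59 = 1 × 58 + 1
58 = 58 × 1 + 0
Continued fraction: [0; 1, 1, 58]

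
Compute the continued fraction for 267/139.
[1; 1, 11, 1, 1, 1, 3]

Euclidean algorithm steps:
267 = 1 × 139 + 128
139 = 1 × 128 + 11
128 = 11 × 11 + 7
11 = 1 × 7 + 4
7 = 1 × 4 + 3
4 = 1 × 3 + 1
3 = 3 × 1 + 0
Continued fraction: [1; 1, 11, 1, 1, 1, 3]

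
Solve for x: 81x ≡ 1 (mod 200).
121

gcd(81, 200) = 1, so the inverse exists.
Extended Euclidean algorithm on (200, 81):
200 = 2 × 81 + 38  ⟹  38 = (1)·200 + (-2)·81
81 = 2 × 38 + 5  ⟹  5 = (-2)·200 + (5)·81
38 = 7 × 5 + 3  ⟹  3 = (15)·200 + (-37)·81
5 = 1 × 3 + 2  ⟹  2 = (-17)·200 + (42)·81
3 = 1 × 2 + 1  ⟹  1 = (32)·200 + (-79)·81
So (-79)·81 ≡ 1 (mod 200), i.e. 81^(-1) ≡ -79 ≡ 121 (mod 200).
Check: 81 × 121 = 9801 ≡ 1 (mod 200)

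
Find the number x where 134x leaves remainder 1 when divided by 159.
89

gcd(134, 159) = 1, so the inverse exists.
Extended Euclidean algorithm on (159, 134):
159 = 1 × 134 + 25  ⟹  25 = (1)·159 + (-1)·134
134 = 5 × 25 + 9  ⟹  9 = (-5)·159 + (6)·134
25 = 2 × 9 + 7  ⟹  7 = (11)·159 + (-13)·134
9 = 1 × 7 + 2  ⟹  2 = (-16)·159 + (19)·134
7 = 3 × 2 + 1  ⟹  1 = (59)·159 + (-70)·134
So (-70)·134 ≡ 1 (mod 159), i.e. 134^(-1) ≡ -70 ≡ 89 (mod 159).
Check: 134 × 89 = 11926 ≡ 1 (mod 159)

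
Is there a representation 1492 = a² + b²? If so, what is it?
14² + 36² (a=14, b=36)

Factorization: 1492 = 2^2 × 373
By Fermat: n is sum of two squares iff every prime p ≡ 3 (mod 4) appears to even power.
All primes ≡ 3 (mod 4) appear to even power.
Search a = 0, 1, 2, … for 1492 - a² a perfect square: first hit at a = 14: 1492 - 196 = 1296 = 36².
1492 = 14² + 36² = 196 + 1296 ✓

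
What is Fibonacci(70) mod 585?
260

Matrix identity: Q^n = [[F_(n+1), F_n], [F_n, F_(n-1)]] with Q = [[1,1],[1,0]].
n = 70 = 1000110₂. Square-and-multiply, entries mod 585:
Q^1 = [[1,1],[1,0]]
Q^2 = (Q^1)² = [[2,1],[1,1]]
Q^4 = (Q^2)² = [[5,3],[3,2]]
Q^8 = (Q^4)² = [[34,21],[21,13]]
Q^17 = (Q^8)²·Q = [[244,427],[427,402]]
Q^35 = (Q^17)²·Q = [[567,260],[260,307]]
Q^70 = (Q^35)² = [[64,260],[260,389]]
F_70 mod 585 = Q^70[0][1] = 260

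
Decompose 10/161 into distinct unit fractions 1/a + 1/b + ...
1/17 + 1/305 + 1/104349 + 1/12444139995

Greedy algorithm:
10/161: ceiling(161/10) = 17, use 1/17
9/2737: ceiling(2737/9) = 305, use 1/305
8/834785: ceiling(834785/8) = 104349, use 1/104349
1/12444139995: ceiling(12444139995/1) = 12444139995, use 1/12444139995
Result: 10/161 = 1/17 + 1/305 + 1/104349 + 1/12444139995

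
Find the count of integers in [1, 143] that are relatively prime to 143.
120

143 = 11 × 13
φ(n) = n × ∏(1 - 1/p) for each prime p dividing n
φ(143) = 143 × (1 - 1/11) × (1 - 1/13) = 120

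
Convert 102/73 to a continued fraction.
[1; 2, 1, 1, 14]

Euclidean algorithm steps:
102 = 1 × 73 + 29
73 = 2 × 29 + 15
29 = 1 × 15 + 14
15 = 1 × 14 + 1
14 = 14 × 1 + 0
Continued fraction: [1; 2, 1, 1, 14]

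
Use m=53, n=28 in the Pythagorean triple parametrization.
(2025, 2968, 3593)

Euclid's formula: a = m² - n², b = 2mn, c = m² + n²
m = 53, n = 28
a = 53² - 28² = 2809 - 784 = 2025
b = 2 × 53 × 28 = 2968
c = 53² + 28² = 2809 + 784 = 3593
Verification: 2025² + 2968² = 4100625 + 8809024 = 12909649 = 3593² ✓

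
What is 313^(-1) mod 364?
157

gcd(313, 364) = 1, so the inverse exists.
Extended Euclidean algorithm on (364, 313):
364 = 1 × 313 + 51  ⟹  51 = (1)·364 + (-1)·313
313 = 6 × 51 + 7  ⟹  7 = (-6)·364 + (7)·313
51 = 7 × 7 + 2  ⟹  2 = (43)·364 + (-50)·313
7 = 3 × 2 + 1  ⟹  1 = (-135)·364 + (157)·313
So (157)·313 ≡ 1 (mod 364), i.e. 313^(-1) ≡ 157 (mod 364).
Check: 313 × 157 = 49141 ≡ 1 (mod 364)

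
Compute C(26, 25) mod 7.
5

Using Lucas' theorem:
Write n=26 and k=25 in base 7:
n in base 7: [3, 5]
k in base 7: [3, 4]
C(26,25) mod 7 = ∏ C(n_i, k_i) mod 7
Digit binomials (mod 7): C(3,3) = 1; C(5,4) = 5
Product: 1 × 5 = 5 ≡ 5 (mod 7)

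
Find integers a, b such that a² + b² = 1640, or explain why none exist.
14² + 38² (a=14, b=38)

Factorization: 1640 = 2^3 × 5 × 41
By Fermat: n is sum of two squares iff every prime p ≡ 3 (mod 4) appears to even power.
All primes ≡ 3 (mod 4) appear to even power.
Search a = 0, 1, 2, … for 1640 - a² a perfect square: first hit at a = 14: 1640 - 196 = 1444 = 38².
1640 = 14² + 38² = 196 + 1444 ✓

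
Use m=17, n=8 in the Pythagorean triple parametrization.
(225, 272, 353)

Euclid's formula: a = m² - n², b = 2mn, c = m² + n²
m = 17, n = 8
a = 17² - 8² = 289 - 64 = 225
b = 2 × 17 × 8 = 272
c = 17² + 8² = 289 + 64 = 353
Verification: 225² + 272² = 50625 + 73984 = 124609 = 353² ✓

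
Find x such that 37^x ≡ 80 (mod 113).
17

Baby-step giant-step with step n = ⌈√113⌉ = 11.
Baby steps 37^j mod 113 (j:value) for j=0..10: 0:1, 1:37, 2:13, 3:29, 4:56, 5:38, 6:50, 7:42, 8:85, 9:94, 10:88.
Giant-step multiplier: 37^(-11) ≡ 37^(112-11) = 37^101 ≡ 43 (mod 113).
Giant steps γ_i = 80·43^i mod 113: γ_0=80, γ_1=50 (in table at j=6).
x = i·n + j = 1·11 + 6 = 17.
Check: 37^17 ≡ 80 (mod 113).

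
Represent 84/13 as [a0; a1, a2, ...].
[6; 2, 6]

Euclidean algorithm steps:
84 = 6 × 13 + 6
13 = 2 × 6 + 1
6 = 6 × 1 + 0
Continued fraction: [6; 2, 6]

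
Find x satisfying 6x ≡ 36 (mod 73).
x ≡ 6 (mod 73)

gcd(6, 73) = 1, which divides 36, so solutions exist.
Find 6^(-1) mod 73 by the extended Euclidean algorithm:
73 = 12 × 6 + 1  ⟹  1 = (1)·73 + (-12)·6
So (-12)·6 ≡ 1 (mod 73), i.e. 6^(-1) ≡ -12 ≡ 61 (mod 73).
x ≡ 61 × 36 = 2196 ≡ 6 (mod 73).
Check: 6 × 6 = 36 ≡ 36 (mod 73).
Unique solution: x ≡ 6 (mod 73)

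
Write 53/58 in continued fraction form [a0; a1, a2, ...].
[0; 1, 10, 1, 1, 2]

Euclidean algorithm steps:
53 = 0 × 58 + 53
58 = 1 × 53 + 5
53 = 10 × 5 + 3
5 = 1 × 3 + 2
3 = 1 × 2 + 1
2 = 2 × 1 + 0
Continued fraction: [0; 1, 10, 1, 1, 2]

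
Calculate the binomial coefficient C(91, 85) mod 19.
8

Using Lucas' theorem:
Write n=91 and k=85 in base 19:
n in base 19: [4, 15]
k in base 19: [4, 9]
C(91,85) mod 19 = ∏ C(n_i, k_i) mod 19
Digit binomials (mod 19): C(4,4) = 1; C(15,9) = 5005 ≡ 8
Product: 1 × 8 = 8 ≡ 8 (mod 19)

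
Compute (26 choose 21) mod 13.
0

Using Lucas' theorem:
Write n=26 and k=21 in base 13:
n in base 13: [2, 0]
k in base 13: [1, 8]
C(26,21) mod 13 = ∏ C(n_i, k_i) mod 13
Digit binomials (mod 13): C(2,1) = 2; C(0,8) = 0 (k_i > n_i)
Product: 2 × 0 = 0 ≡ 0 (mod 13)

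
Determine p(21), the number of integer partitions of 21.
792

p(n) counts ways to write n as a sum of positive integers (order ignored).
Euler's pentagonal recurrence: p(k) = p(k-1) + p(k-2) - p(k-5) - p(k-7) + p(k-12) + p(k-15) - ... (offsets j(3j∓1)/2, signs ++--, p(0)=1, p(<0)=0).
DP table for k = 0..20: p(0)=1, p(1)=1, p(2)=2, p(3)=3, p(4)=5, p(5)=7, p(6)=11, p(7)=15, p(8)=22, p(9)=30, p(10)=42, p(11)=56, p(12)=77, p(13)=101, p(14)=135, p(15)=176, p(16)=231, p(17)=297, p(18)=385, p(19)=490, p(20)=627.
Final step: p(21) = p(20) + p(19) - p(16) - p(14) + p(9) + p(6)
= 627 + 490 - 231 - 135 + 30 + 11
= 792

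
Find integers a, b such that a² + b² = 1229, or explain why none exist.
2² + 35² (a=2, b=35)

Factorization: 1229 = 1229
By Fermat: n is sum of two squares iff every prime p ≡ 3 (mod 4) appears to even power.
All primes ≡ 3 (mod 4) appear to even power.
Search a = 0, 1, 2, … for 1229 - a² a perfect square: first hit at a = 2: 1229 - 4 = 1225 = 35².
1229 = 2² + 35² = 4 + 1225 ✓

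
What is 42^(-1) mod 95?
43

gcd(42, 95) = 1, so the inverse exists.
Extended Euclidean algorithm on (95, 42):
95 = 2 × 42 + 11  ⟹  11 = (1)·95 + (-2)·42
42 = 3 × 11 + 9  ⟹  9 = (-3)·95 + (7)·42
11 = 1 × 9 + 2  ⟹  2 = (4)·95 + (-9)·42
9 = 4 × 2 + 1  ⟹  1 = (-19)·95 + (43)·42
So (43)·42 ≡ 1 (mod 95), i.e. 42^(-1) ≡ 43 (mod 95).
Check: 42 × 43 = 1806 ≡ 1 (mod 95)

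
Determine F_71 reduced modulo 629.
375

Matrix identity: Q^n = [[F_(n+1), F_n], [F_n, F_(n-1)]] with Q = [[1,1],[1,0]].
n = 71 = 1000111₂. Square-and-multiply, entries mod 629:
Q^1 = [[1,1],[1,0]]
Q^2 = (Q^1)² = [[2,1],[1,1]]
Q^4 = (Q^2)² = [[5,3],[3,2]]
Q^8 = (Q^4)² = [[34,21],[21,13]]
Q^17 = (Q^8)²·Q = [[68,339],[339,358]]
Q^35 = (Q^17)²·Q = [[408,35],[35,373]]
Q^71 = (Q^35)²·Q = [[34,375],[375,288]]
F_71 mod 629 = Q^71[0][1] = 375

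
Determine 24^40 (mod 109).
48

Repeated squaring. Binary of 40 = 101000.
24^1 ≡ 24 (mod 109); 24^2 ≡ 31 (mod 109); 24^4 ≡ 89 (mod 109); 24^8 ≡ 73 (mod 109); 24^16 ≡ 97 (mod 109); 24^32 ≡ 35 (mod 109)
24^40 = 24^8 × 24^32 ≡ 48 (mod 109)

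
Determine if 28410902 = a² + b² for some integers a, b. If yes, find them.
Not possible

Factorization: 28410902 = 2 × 13 × 103^3
By Fermat: n is sum of two squares iff every prime p ≡ 3 (mod 4) appears to even power.
Prime(s) ≡ 3 (mod 4) with odd exponent: [(103, 3)]
Therefore 28410902 cannot be expressed as a² + b².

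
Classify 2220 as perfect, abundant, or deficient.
abundant

Proper divisors of 2220: sum = 1 + 2 + 3 + 4 + 5 + 6 + 10 + 12 + ... + 444 + 555 + 740 + 1110 (23 divisors) = 4164
Since 4164 > 2220, 2220 is abundant.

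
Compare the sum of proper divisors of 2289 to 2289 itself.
deficient

Proper divisors of 2289: sum = 1 + 3 + 7 + 21 + 109 + 327 + 763 = 1231
Since 1231 < 2289, 2289 is deficient.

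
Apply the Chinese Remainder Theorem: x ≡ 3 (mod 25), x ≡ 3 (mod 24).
3

Using Chinese Remainder Theorem:
M = 25 × 24 = 600
M1 = 24, M2 = 25
y1 = 24^(-1) mod 25 = 24
y2 = 25^(-1) mod 24 = 1
x = (3×24×24 + 3×25×1) mod 600 = 3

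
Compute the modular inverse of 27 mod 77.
20

gcd(27, 77) = 1, so the inverse exists.
Extended Euclidean algorithm on (77, 27):
77 = 2 × 27 + 23  ⟹  23 = (1)·77 + (-2)·27
27 = 1 × 23 + 4  ⟹  4 = (-1)·77 + (3)·27
23 = 5 × 4 + 3  ⟹  3 = (6)·77 + (-17)·27
4 = 1 × 3 + 1  ⟹  1 = (-7)·77 + (20)·27
So (20)·27 ≡ 1 (mod 77), i.e. 27^(-1) ≡ 20 (mod 77).
Check: 27 × 20 = 540 ≡ 1 (mod 77)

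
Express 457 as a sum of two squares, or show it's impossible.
4² + 21² (a=4, b=21)

Factorization: 457 = 457
By Fermat: n is sum of two squares iff every prime p ≡ 3 (mod 4) appears to even power.
All primes ≡ 3 (mod 4) appear to even power.
Search a = 0, 1, 2, … for 457 - a² a perfect square: first hit at a = 4: 457 - 16 = 441 = 21².
457 = 4² + 21² = 16 + 441 ✓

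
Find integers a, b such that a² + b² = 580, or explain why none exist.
2² + 24² (a=2, b=24)

Factorization: 580 = 2^2 × 5 × 29
By Fermat: n is sum of two squares iff every prime p ≡ 3 (mod 4) appears to even power.
All primes ≡ 3 (mod 4) appear to even power.
Search a = 0, 1, 2, … for 580 - a² a perfect square: first hit at a = 2: 580 - 4 = 576 = 24².
580 = 2² + 24² = 4 + 576 ✓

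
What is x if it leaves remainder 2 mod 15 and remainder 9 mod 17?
77

Using Chinese Remainder Theorem:
M = 15 × 17 = 255
M1 = 17, M2 = 15
y1 = 17^(-1) mod 15 = 8
y2 = 15^(-1) mod 17 = 8
x = (2×17×8 + 9×15×8) mod 255 = 77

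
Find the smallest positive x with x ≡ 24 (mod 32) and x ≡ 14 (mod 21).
56

Using Chinese Remainder Theorem:
M = 32 × 21 = 672
M1 = 21, M2 = 32
y1 = 21^(-1) mod 32 = 29
y2 = 32^(-1) mod 21 = 2
x = (24×21×29 + 14×32×2) mod 672 = 56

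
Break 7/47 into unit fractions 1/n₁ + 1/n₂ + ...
1/7 + 1/165 + 1/54285

Greedy algorithm:
7/47: ceiling(47/7) = 7, use 1/7
2/329: ceiling(329/2) = 165, use 1/165
1/54285: ceiling(54285/1) = 54285, use 1/54285
Result: 7/47 = 1/7 + 1/165 + 1/54285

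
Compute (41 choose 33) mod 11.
1

Using Lucas' theorem:
Write n=41 and k=33 in base 11:
n in base 11: [3, 8]
k in base 11: [3, 0]
C(41,33) mod 11 = ∏ C(n_i, k_i) mod 11
Digit binomials (mod 11): C(3,3) = 1; C(8,0) = 1
Product: 1 × 1 = 1 ≡ 1 (mod 11)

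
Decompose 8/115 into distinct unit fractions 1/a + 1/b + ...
1/15 + 1/345

Greedy algorithm:
8/115: ceiling(115/8) = 15, use 1/15
1/345: ceiling(345/1) = 345, use 1/345
Result: 8/115 = 1/15 + 1/345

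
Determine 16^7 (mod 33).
25

Repeated squaring. Binary of 7 = 111.
16^1 ≡ 16 (mod 33); 16^2 ≡ 25 (mod 33); 16^4 ≡ 31 (mod 33)
16^7 = 16^1 × 16^2 × 16^4 ≡ 25 (mod 33)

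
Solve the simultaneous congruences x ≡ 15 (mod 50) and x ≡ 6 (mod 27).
465

Using Chinese Remainder Theorem:
M = 50 × 27 = 1350
M1 = 27, M2 = 50
y1 = 27^(-1) mod 50 = 13
y2 = 50^(-1) mod 27 = 20
x = (15×27×13 + 6×50×20) mod 1350 = 465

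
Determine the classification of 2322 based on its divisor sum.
abundant

Proper divisors of 2322: sum = 1 + 2 + 3 + 6 + 9 + 18 + 27 + 43 + 54 + 86 + 129 + 258 + 387 + 774 + 1161 = 2958
Since 2958 > 2322, 2322 is abundant.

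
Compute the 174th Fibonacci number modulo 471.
269

Matrix identity: Q^n = [[F_(n+1), F_n], [F_n, F_(n-1)]] with Q = [[1,1],[1,0]].
n = 174 = 10101110₂. Square-and-multiply, entries mod 471:
Q^1 = [[1,1],[1,0]]
Q^2 = (Q^1)² = [[2,1],[1,1]]
Q^5 = (Q^2)²·Q = [[8,5],[5,3]]
Q^10 = (Q^5)² = [[89,55],[55,34]]
Q^21 = (Q^10)²·Q = [[284,113],[113,171]]
Q^43 = (Q^21)²·Q = [[243,167],[167,76]]
Q^87 = (Q^43)²·Q = [[324,274],[274,50]]
Q^174 = (Q^87)² = [[130,269],[269,332]]
F_174 mod 471 = Q^174[0][1] = 269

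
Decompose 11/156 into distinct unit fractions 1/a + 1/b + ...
1/15 + 1/260

Greedy algorithm:
11/156: ceiling(156/11) = 15, use 1/15
1/260: ceiling(260/1) = 260, use 1/260
Result: 11/156 = 1/15 + 1/260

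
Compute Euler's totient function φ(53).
52

53 = 53
φ(n) = n × ∏(1 - 1/p) for each prime p dividing n
φ(53) = 53 × (1 - 1/53) = 52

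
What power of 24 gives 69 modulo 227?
140

Baby-step giant-step with step n = ⌈√227⌉ = 16.
Baby steps 24^j mod 227 (j:value) for j=0..15: 0:1, 1:24, 2:122, 3:204, 4:129, 5:145, 6:75, 7:211, 8:70, 9:91, 10:141, 11:206, 12:177, 13:162, 14:29, 15:15.
Giant-step multiplier: 24^(-16) ≡ 24^(226-16) = 24^210 ≡ 99 (mod 227).
Giant steps γ_i = 69·99^i mod 227: γ_0=69, γ_1=21, γ_2=36, γ_3=159, γ_4=78, γ_5=4, γ_6=169, γ_7=160, γ_8=177 (in table at j=12).
x = i·n + j = 8·16 + 12 = 140.
Check: 24^140 ≡ 69 (mod 227).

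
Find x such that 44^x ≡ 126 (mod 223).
46

Baby-step giant-step with step n = ⌈√223⌉ = 15.
Baby steps 44^j mod 223 (j:value) for j=0..14: 0:1, 1:44, 2:152, 3:221, 4:135, 5:142, 6:4, 7:176, 8:162, 9:215, 10:94, 11:122, 12:16, 13:35, 14:202.
Giant-step multiplier: 44^(-15) ≡ 44^(222-15) = 44^207 ≡ 216 (mod 223).
Giant steps γ_i = 126·216^i mod 223: γ_0=126, γ_1=10, γ_2=153, γ_3=44 (in table at j=1).
x = i·n + j = 3·15 + 1 = 46.
Check: 44^46 ≡ 126 (mod 223).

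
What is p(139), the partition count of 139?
13610949895

p(n) counts ways to write n as a sum of positive integers (order ignored).
Euler's pentagonal recurrence: p(k) = p(k-1) + p(k-2) - p(k-5) - p(k-7) + p(k-12) + p(k-15) - ... (offsets j(3j∓1)/2, signs ++--, p(0)=1, p(<0)=0).
DP table for k = 0..138: p(0)=1, p(1)=1, p(2)=2, p(3)=3, p(4)=5, p(5)=7, p(6)=11, p(7)=15, p(8)=22, p(9)=30, p(10)=42, p(11)=56, p(12)=77, p(13)=101, p(14)=135, p(15)=176, p(16)=231, p(17)=297, p(18)=385, p(19)=490, p(20)=627, p(21)=792, p(22)=1002, p(23)=1255, p(24)=1575, p(25)=1958, p(26)=2436, p(27)=3010, p(28)=3718, p(29)=4565, p(30)=5604, p(31)=6842, p(32)=8349, p(33)=10143, p(34)=12310, p(35)=14883, p(36)=17977, p(37)=21637, p(38)=26015, p(39)=31185, p(40)=37338, p(41)=44583, p(42)=53174, p(43)=63261, p(44)=75175, p(45)=89134, p(46)=105558, p(47)=124754, p(48)=147273, p(49)=173525, p(50)=204226, p(51)=239943, p(52)=281589, p(53)=329931, p(54)=386155, p(55)=451276, p(56)=526823, p(57)=614154, p(58)=715220, p(59)=831820, p(60)=966467, p(61)=1121505, p(62)=1300156, p(63)=1505499, p(64)=1741630, p(65)=2012558, p(66)=2323520, p(67)=2679689, p(68)=3087735, p(69)=3554345, p(70)=4087968, p(71)=4697205, p(72)=5392783, p(73)=6185689, p(74)=7089500, p(75)=8118264, p(76)=9289091, p(77)=10619863, p(78)=12132164, p(79)=13848650, p(80)=15796476, p(81)=18004327, p(82)=20506255, p(83)=23338469, p(84)=26543660, p(85)=30167357, p(86)=34262962, p(87)=38887673, p(88)=44108109, p(89)=49995925, p(90)=56634173, p(91)=64112359, p(92)=72533807, p(93)=82010177, p(94)=92669720, p(95)=104651419, p(96)=118114304, p(97)=133230930, p(98)=150198136, p(99)=169229875, p(100)=190569292, p(101)=214481126, p(102)=241265379, p(103)=271248950, p(104)=304801365, p(105)=342325709, p(106)=384276336, p(107)=431149389, p(108)=483502844, p(109)=541946240, p(110)=607163746, p(111)=679903203, p(112)=761002156, p(113)=851376628, p(114)=952050665, p(115)=1064144451, p(116)=1188908248, p(117)=1327710076, p(118)=1482074143, p(119)=1653668665, p(120)=1844349560, p(121)=2056148051, p(122)=2291320912, p(123)=2552338241, p(124)=2841940500, p(125)=3163127352, p(126)=3519222692, p(127)=3913864295, p(128)=4351078600, p(129)=4835271870, p(130)=5371315400, p(131)=5964539504, p(132)=6620830889, p(133)=7346629512, p(134)=8149040695, p(135)=9035836076, p(136)=10015581680, p(137)=11097645016, p(138)=12292341831.
Final step: p(139) = p(138) + p(137) - p(134) - p(132) + p(127) + p(124) - p(117) - p(113) + p(104) + p(99) - p(88) - p(82) + p(69) + p(62) - p(47) - p(39) + p(22) + p(13)
= 12292341831 + 11097645016 - 8149040695 - 6620830889 + 3913864295 + 2841940500 - 1327710076 - 851376628 + 304801365 + 169229875 - 44108109 - 20506255 + 3554345 + 1300156 - 124754 - 31185 + 1002 + 101
= 13610949895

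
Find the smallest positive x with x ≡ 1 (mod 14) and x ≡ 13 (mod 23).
197

Using Chinese Remainder Theorem:
M = 14 × 23 = 322
M1 = 23, M2 = 14
y1 = 23^(-1) mod 14 = 11
y2 = 14^(-1) mod 23 = 5
x = (1×23×11 + 13×14×5) mod 322 = 197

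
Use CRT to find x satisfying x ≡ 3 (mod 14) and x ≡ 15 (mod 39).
171

Using Chinese Remainder Theorem:
M = 14 × 39 = 546
M1 = 39, M2 = 14
y1 = 39^(-1) mod 14 = 9
y2 = 14^(-1) mod 39 = 14
x = (3×39×9 + 15×14×14) mod 546 = 171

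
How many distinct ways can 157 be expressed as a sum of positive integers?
80630964769

p(n) counts ways to write n as a sum of positive integers (order ignored).
Euler's pentagonal recurrence: p(k) = p(k-1) + p(k-2) - p(k-5) - p(k-7) + p(k-12) + p(k-15) - ... (offsets j(3j∓1)/2, signs ++--, p(0)=1, p(<0)=0).
DP table for k = 0..156: p(0)=1, p(1)=1, p(2)=2, p(3)=3, p(4)=5, p(5)=7, p(6)=11, p(7)=15, p(8)=22, p(9)=30, p(10)=42, p(11)=56, p(12)=77, p(13)=101, p(14)=135, p(15)=176, p(16)=231, p(17)=297, p(18)=385, p(19)=490, p(20)=627, p(21)=792, p(22)=1002, p(23)=1255, p(24)=1575, p(25)=1958, p(26)=2436, p(27)=3010, p(28)=3718, p(29)=4565, p(30)=5604, p(31)=6842, p(32)=8349, p(33)=10143, p(34)=12310, p(35)=14883, p(36)=17977, p(37)=21637, p(38)=26015, p(39)=31185, p(40)=37338, p(41)=44583, p(42)=53174, p(43)=63261, p(44)=75175, p(45)=89134, p(46)=105558, p(47)=124754, p(48)=147273, p(49)=173525, p(50)=204226, p(51)=239943, p(52)=281589, p(53)=329931, p(54)=386155, p(55)=451276, p(56)=526823, p(57)=614154, p(58)=715220, p(59)=831820, p(60)=966467, p(61)=1121505, p(62)=1300156, p(63)=1505499, p(64)=1741630, p(65)=2012558, p(66)=2323520, p(67)=2679689, p(68)=3087735, p(69)=3554345, p(70)=4087968, p(71)=4697205, p(72)=5392783, p(73)=6185689, p(74)=7089500, p(75)=8118264, p(76)=9289091, p(77)=10619863, p(78)=12132164, p(79)=13848650, p(80)=15796476, p(81)=18004327, p(82)=20506255, p(83)=23338469, p(84)=26543660, p(85)=30167357, p(86)=34262962, p(87)=38887673, p(88)=44108109, p(89)=49995925, p(90)=56634173, p(91)=64112359, p(92)=72533807, p(93)=82010177, p(94)=92669720, p(95)=104651419, p(96)=118114304, p(97)=133230930, p(98)=150198136, p(99)=169229875, p(100)=190569292, p(101)=214481126, p(102)=241265379, p(103)=271248950, p(104)=304801365, p(105)=342325709, p(106)=384276336, p(107)=431149389, p(108)=483502844, p(109)=541946240, p(110)=607163746, p(111)=679903203, p(112)=761002156, p(113)=851376628, p(114)=952050665, p(115)=1064144451, p(116)=1188908248, p(117)=1327710076, p(118)=1482074143, p(119)=1653668665, p(120)=1844349560, p(121)=2056148051, p(122)=2291320912, p(123)=2552338241, p(124)=2841940500, p(125)=3163127352, p(126)=3519222692, p(127)=3913864295, p(128)=4351078600, p(129)=4835271870, p(130)=5371315400, p(131)=5964539504, p(132)=6620830889, p(133)=7346629512, p(134)=8149040695, p(135)=9035836076, p(136)=10015581680, p(137)=11097645016, p(138)=12292341831, p(139)=13610949895, p(140)=15065878135, p(141)=16670689208, p(142)=18440293320, p(143)=20390982757, p(144)=22540654445, p(145)=24908858009, p(146)=27517052599, p(147)=30388671978, p(148)=33549419497, p(149)=37027355200, p(150)=40853235313, p(151)=45060624582, p(152)=49686288421, p(153)=54770336324, p(154)=60356673280, p(155)=66493182097, p(156)=73232243759.
Final step: p(157) = p(156) + p(155) - p(152) - p(150) + p(145) + p(142) - p(135) - p(131) + p(122) + p(117) - p(106) - p(100) + p(87) + p(80) - p(65) - p(57) + p(40) + p(31) - p(12) - p(2)
= 73232243759 + 66493182097 - 49686288421 - 40853235313 + 24908858009 + 18440293320 - 9035836076 - 5964539504 + 2291320912 + 1327710076 - 384276336 - 190569292 + 38887673 + 15796476 - 2012558 - 614154 + 37338 + 6842 - 77 - 2
= 80630964769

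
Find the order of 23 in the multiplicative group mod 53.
4

53 is prime, so ord(23) divides φ(53) = 52.
Divisors of 52: 1, 2, 4, 13, 26, 52.
Repeated squaring: 23^1 ≡ 23, 23^2 ≡ 52, 23^4 ≡ 1, 23^8 ≡ 1, 23^16 ≡ 1, 23^32 ≡ 1 (mod 53).
Test 23^d mod 53 for each divisor d in increasing order:
23^1 ≡ 23
23^2 ≡ 52
23^4 ≡ 1  ← first divisor giving 1
The order is 4.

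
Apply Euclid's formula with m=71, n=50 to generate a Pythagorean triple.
(2541, 7100, 7541)

Euclid's formula: a = m² - n², b = 2mn, c = m² + n²
m = 71, n = 50
a = 71² - 50² = 5041 - 2500 = 2541
b = 2 × 71 × 50 = 7100
c = 71² + 50² = 5041 + 2500 = 7541
Verification: 2541² + 7100² = 6456681 + 50410000 = 56866681 = 7541² ✓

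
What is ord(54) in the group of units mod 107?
106

107 is prime, so ord(54) divides φ(107) = 106.
Divisors of 106: 1, 2, 53, 106.
Repeated squaring: 54^1 ≡ 54, 54^2 ≡ 27, 54^4 ≡ 87, 54^8 ≡ 79, 54^16 ≡ 35, 54^32 ≡ 48, 54^64 ≡ 57 (mod 107).
Test 54^d mod 107 for each divisor d in increasing order:
54^1 ≡ 54
54^2 ≡ 27
54^53 = 54^32·54^16·54^4·54^1 ≡ 106
54^106 = 54^64·54^32·54^8·54^2 ≡ 1  ← first divisor giving 1
The order is 106.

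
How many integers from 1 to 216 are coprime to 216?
72

216 = 2^3 × 3^3
φ(n) = n × ∏(1 - 1/p) for each prime p dividing n
φ(216) = 216 × (1 - 1/2) × (1 - 1/3) = 72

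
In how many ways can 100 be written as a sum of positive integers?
190569292

p(n) counts ways to write n as a sum of positive integers (order ignored).
Euler's pentagonal recurrence: p(k) = p(k-1) + p(k-2) - p(k-5) - p(k-7) + p(k-12) + p(k-15) - ... (offsets j(3j∓1)/2, signs ++--, p(0)=1, p(<0)=0).
DP table for k = 0..99: p(0)=1, p(1)=1, p(2)=2, p(3)=3, p(4)=5, p(5)=7, p(6)=11, p(7)=15, p(8)=22, p(9)=30, p(10)=42, p(11)=56, p(12)=77, p(13)=101, p(14)=135, p(15)=176, p(16)=231, p(17)=297, p(18)=385, p(19)=490, p(20)=627, p(21)=792, p(22)=1002, p(23)=1255, p(24)=1575, p(25)=1958, p(26)=2436, p(27)=3010, p(28)=3718, p(29)=4565, p(30)=5604, p(31)=6842, p(32)=8349, p(33)=10143, p(34)=12310, p(35)=14883, p(36)=17977, p(37)=21637, p(38)=26015, p(39)=31185, p(40)=37338, p(41)=44583, p(42)=53174, p(43)=63261, p(44)=75175, p(45)=89134, p(46)=105558, p(47)=124754, p(48)=147273, p(49)=173525, p(50)=204226, p(51)=239943, p(52)=281589, p(53)=329931, p(54)=386155, p(55)=451276, p(56)=526823, p(57)=614154, p(58)=715220, p(59)=831820, p(60)=966467, p(61)=1121505, p(62)=1300156, p(63)=1505499, p(64)=1741630, p(65)=2012558, p(66)=2323520, p(67)=2679689, p(68)=3087735, p(69)=3554345, p(70)=4087968, p(71)=4697205, p(72)=5392783, p(73)=6185689, p(74)=7089500, p(75)=8118264, p(76)=9289091, p(77)=10619863, p(78)=12132164, p(79)=13848650, p(80)=15796476, p(81)=18004327, p(82)=20506255, p(83)=23338469, p(84)=26543660, p(85)=30167357, p(86)=34262962, p(87)=38887673, p(88)=44108109, p(89)=49995925, p(90)=56634173, p(91)=64112359, p(92)=72533807, p(93)=82010177, p(94)=92669720, p(95)=104651419, p(96)=118114304, p(97)=133230930, p(98)=150198136, p(99)=169229875.
Final step: p(100) = p(99) + p(98) - p(95) - p(93) + p(88) + p(85) - p(78) - p(74) + p(65) + p(60) - p(49) - p(43) + p(30) + p(23) - p(8) - p(0)
= 169229875 + 150198136 - 104651419 - 82010177 + 44108109 + 30167357 - 12132164 - 7089500 + 2012558 + 966467 - 173525 - 63261 + 5604 + 1255 - 22 - 1
= 190569292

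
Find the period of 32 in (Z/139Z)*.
138

139 is prime, so ord(32) divides φ(139) = 138.
Divisors of 138: 1, 2, 3, 6, 23, 46, 69, 138.
Repeated squaring: 32^1 ≡ 32, 32^2 ≡ 51, 32^4 ≡ 99, 32^8 ≡ 71, 32^16 ≡ 37, 32^32 ≡ 118, 32^64 ≡ 24, 32^128 ≡ 20 (mod 139).
Test 32^d mod 139 for each divisor d in increasing order:
32^1 ≡ 32
32^2 ≡ 51
32^3 = 32^2·32^1 ≡ 103
32^6 = 32^4·32^2 ≡ 45
32^23 = 32^16·32^4·32^2·32^1 ≡ 43
32^46 = 32^32·32^8·32^4·32^2 ≡ 42
32^69 = 32^64·32^4·32^1 ≡ 138
32^138 = 32^128·32^8·32^2 ≡ 1  ← first divisor giving 1
The order is 138.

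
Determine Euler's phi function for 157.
156

157 = 157
φ(n) = n × ∏(1 - 1/p) for each prime p dividing n
φ(157) = 157 × (1 - 1/157) = 156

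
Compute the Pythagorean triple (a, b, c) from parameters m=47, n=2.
(2205, 188, 2213)

Euclid's formula: a = m² - n², b = 2mn, c = m² + n²
m = 47, n = 2
a = 47² - 2² = 2209 - 4 = 2205
b = 2 × 47 × 2 = 188
c = 47² + 2² = 2209 + 4 = 2213
Verification: 2205² + 188² = 4862025 + 35344 = 4897369 = 2213² ✓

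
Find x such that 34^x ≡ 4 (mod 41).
28

Baby-step giant-step with step n = ⌈√41⌉ = 7.
Baby steps 34^j mod 41 (j:value) for j=0..6: 0:1, 1:34, 2:8, 3:26, 4:23, 5:3, 6:20.
Giant-step multiplier: 34^(-7) ≡ 34^(40-7) = 34^33 ≡ 12 (mod 41).
Giant steps γ_i = 4·12^i mod 41: γ_0=4, γ_1=7, γ_2=2, γ_3=24, γ_4=1 (in table at j=0).
x = i·n + j = 4·7 + 0 = 28.
Check: 34^28 ≡ 4 (mod 41).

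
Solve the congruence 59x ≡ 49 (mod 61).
x ≡ 6 (mod 61)

gcd(59, 61) = 1, which divides 49, so solutions exist.
Find 59^(-1) mod 61 by the extended Euclidean algorithm:
61 = 1 × 59 + 2  ⟹  2 = (1)·61 + (-1)·59
59 = 29 × 2 + 1  ⟹  1 = (-29)·61 + (30)·59
So (30)·59 ≡ 1 (mod 61), i.e. 59^(-1) ≡ 30 (mod 61).
x ≡ 30 × 49 = 1470 ≡ 6 (mod 61).
Check: 59 × 6 = 354 ≡ 49 (mod 61).
Unique solution: x ≡ 6 (mod 61)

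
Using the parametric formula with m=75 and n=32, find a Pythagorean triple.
(4601, 4800, 6649)

Euclid's formula: a = m² - n², b = 2mn, c = m² + n²
m = 75, n = 32
a = 75² - 32² = 5625 - 1024 = 4601
b = 2 × 75 × 32 = 4800
c = 75² + 32² = 5625 + 1024 = 6649
Verification: 4601² + 4800² = 21169201 + 23040000 = 44209201 = 6649² ✓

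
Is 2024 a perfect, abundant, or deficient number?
abundant

Proper divisors of 2024: sum = 1 + 2 + 4 + 8 + 11 + 22 + 23 + 44 + 46 + 88 + 92 + 184 + 253 + 506 + 1012 = 2296
Since 2296 > 2024, 2024 is abundant.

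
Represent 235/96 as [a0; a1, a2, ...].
[2; 2, 4, 3, 3]

Euclidean algorithm steps:
235 = 2 × 96 + 43
96 = 2 × 43 + 10
43 = 4 × 10 + 3
10 = 3 × 3 + 1
3 = 3 × 1 + 0
Continued fraction: [2; 2, 4, 3, 3]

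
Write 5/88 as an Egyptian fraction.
1/18 + 1/792

Greedy algorithm:
5/88: ceiling(88/5) = 18, use 1/18
1/792: ceiling(792/1) = 792, use 1/792
Result: 5/88 = 1/18 + 1/792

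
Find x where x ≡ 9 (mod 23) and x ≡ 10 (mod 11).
32

Using Chinese Remainder Theorem:
M = 23 × 11 = 253
M1 = 11, M2 = 23
y1 = 11^(-1) mod 23 = 21
y2 = 23^(-1) mod 11 = 1
x = (9×11×21 + 10×23×1) mod 253 = 32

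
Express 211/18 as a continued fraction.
[11; 1, 2, 1, 1, 2]

Euclidean algorithm steps:
211 = 11 × 18 + 13
18 = 1 × 13 + 5
13 = 2 × 5 + 3
5 = 1 × 3 + 2
3 = 1 × 2 + 1
2 = 2 × 1 + 0
Continued fraction: [11; 1, 2, 1, 1, 2]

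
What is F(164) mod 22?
3

Matrix identity: Q^n = [[F_(n+1), F_n], [F_n, F_(n-1)]] with Q = [[1,1],[1,0]].
n = 164 = 10100100₂. Square-and-multiply, entries mod 22:
Q^1 = [[1,1],[1,0]]
Q^2 = (Q^1)² = [[2,1],[1,1]]
Q^5 = (Q^2)²·Q = [[8,5],[5,3]]
Q^10 = (Q^5)² = [[1,11],[11,12]]
Q^20 = (Q^10)² = [[12,11],[11,1]]
Q^41 = (Q^20)²·Q = [[12,1],[1,11]]
Q^82 = (Q^41)² = [[13,1],[1,12]]
Q^164 = (Q^82)² = [[16,3],[3,13]]
F_164 mod 22 = Q^164[0][1] = 3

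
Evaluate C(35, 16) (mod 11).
0

Using Lucas' theorem:
Write n=35 and k=16 in base 11:
n in base 11: [3, 2]
k in base 11: [1, 5]
C(35,16) mod 11 = ∏ C(n_i, k_i) mod 11
Digit binomials (mod 11): C(3,1) = 3; C(2,5) = 0 (k_i > n_i)
Product: 3 × 0 = 0 ≡ 0 (mod 11)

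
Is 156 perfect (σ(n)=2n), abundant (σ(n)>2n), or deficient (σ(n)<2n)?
abundant

Proper divisors of 156: sum = 1 + 2 + 3 + 4 + 6 + 12 + 13 + 26 + 39 + 52 + 78 = 236
Since 236 > 156, 156 is abundant.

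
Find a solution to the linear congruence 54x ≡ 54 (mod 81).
x ≡ 1 (mod 3)

gcd(54, 81) = 27, which divides 54, so solutions exist.
Divide through by 27: 2x ≡ 2 (mod 3).
Find 2^(-1) mod 3 by the extended Euclidean algorithm:
3 = 1 × 2 + 1  ⟹  1 = (1)·3 + (-1)·2
So (-1)·2 ≡ 1 (mod 3), i.e. 2^(-1) ≡ -1 ≡ 2 (mod 3).
x ≡ 2 × 2 = 4 ≡ 1 (mod 3).
Check: 54 × 1 = 54 ≡ 54 (mod 81).
x ≡ 1 (mod 3), giving 27 solutions mod 81.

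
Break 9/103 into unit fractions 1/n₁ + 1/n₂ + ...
1/12 + 1/248 + 1/76632

Greedy algorithm:
9/103: ceiling(103/9) = 12, use 1/12
5/1236: ceiling(1236/5) = 248, use 1/248
1/76632: ceiling(76632/1) = 76632, use 1/76632
Result: 9/103 = 1/12 + 1/248 + 1/76632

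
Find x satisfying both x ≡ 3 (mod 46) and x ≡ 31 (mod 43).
1751

Using Chinese Remainder Theorem:
M = 46 × 43 = 1978
M1 = 43, M2 = 46
y1 = 43^(-1) mod 46 = 15
y2 = 46^(-1) mod 43 = 29
x = (3×43×15 + 31×46×29) mod 1978 = 1751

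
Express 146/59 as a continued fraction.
[2; 2, 9, 3]

Euclidean algorithm steps:
146 = 2 × 59 + 28
59 = 2 × 28 + 3
28 = 9 × 3 + 1
3 = 3 × 1 + 0
Continued fraction: [2; 2, 9, 3]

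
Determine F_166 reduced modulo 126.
71

Matrix identity: Q^n = [[F_(n+1), F_n], [F_n, F_(n-1)]] with Q = [[1,1],[1,0]].
n = 166 = 10100110₂. Square-and-multiply, entries mod 126:
Q^1 = [[1,1],[1,0]]
Q^2 = (Q^1)² = [[2,1],[1,1]]
Q^5 = (Q^2)²·Q = [[8,5],[5,3]]
Q^10 = (Q^5)² = [[89,55],[55,34]]
Q^20 = (Q^10)² = [[110,87],[87,23]]
Q^41 = (Q^20)²·Q = [[118,13],[13,105]]
Q^83 = (Q^41)²·Q = [[108,107],[107,1]]
Q^166 = (Q^83)² = [[55,71],[71,110]]
F_166 mod 126 = Q^166[0][1] = 71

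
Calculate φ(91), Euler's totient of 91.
72

91 = 7 × 13
φ(n) = n × ∏(1 - 1/p) for each prime p dividing n
φ(91) = 91 × (1 - 1/7) × (1 - 1/13) = 72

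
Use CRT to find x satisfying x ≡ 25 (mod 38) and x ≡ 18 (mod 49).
557

Using Chinese Remainder Theorem:
M = 38 × 49 = 1862
M1 = 49, M2 = 38
y1 = 49^(-1) mod 38 = 7
y2 = 38^(-1) mod 49 = 40
x = (25×49×7 + 18×38×40) mod 1862 = 557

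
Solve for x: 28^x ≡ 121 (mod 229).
120

Baby-step giant-step with step n = ⌈√229⌉ = 16.
Baby steps 28^j mod 229 (j:value) for j=0..15: 0:1, 1:28, 2:97, 3:197, 4:20, 5:102, 6:108, 7:47, 8:171, 9:208, 10:99, 11:24, 12:214, 13:38, 14:148, 15:22.
Giant-step multiplier: 28^(-16) ≡ 28^(228-16) = 28^212 ≡ 129 (mod 229).
Giant steps γ_i = 121·129^i mod 229: γ_0=121, γ_1=37, γ_2=193, γ_3=165, γ_4=217, γ_5=55, γ_6=225, γ_7=171 (in table at j=8).
x = i·n + j = 7·16 + 8 = 120.
Check: 28^120 ≡ 121 (mod 229).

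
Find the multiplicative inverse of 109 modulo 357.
226

gcd(109, 357) = 1, so the inverse exists.
Extended Euclidean algorithm on (357, 109):
357 = 3 × 109 + 30  ⟹  30 = (1)·357 + (-3)·109
109 = 3 × 30 + 19  ⟹  19 = (-3)·357 + (10)·109
30 = 1 × 19 + 11  ⟹  11 = (4)·357 + (-13)·109
19 = 1 × 11 + 8  ⟹  8 = (-7)·357 + (23)·109
11 = 1 × 8 + 3  ⟹  3 = (11)·357 + (-36)·109
8 = 2 × 3 + 2  ⟹  2 = (-29)·357 + (95)·109
3 = 1 × 2 + 1  ⟹  1 = (40)·357 + (-131)·109
So (-131)·109 ≡ 1 (mod 357), i.e. 109^(-1) ≡ -131 ≡ 226 (mod 357).
Check: 109 × 226 = 24634 ≡ 1 (mod 357)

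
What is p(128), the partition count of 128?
4351078600

p(n) counts ways to write n as a sum of positive integers (order ignored).
Euler's pentagonal recurrence: p(k) = p(k-1) + p(k-2) - p(k-5) - p(k-7) + p(k-12) + p(k-15) - ... (offsets j(3j∓1)/2, signs ++--, p(0)=1, p(<0)=0).
DP table for k = 0..127: p(0)=1, p(1)=1, p(2)=2, p(3)=3, p(4)=5, p(5)=7, p(6)=11, p(7)=15, p(8)=22, p(9)=30, p(10)=42, p(11)=56, p(12)=77, p(13)=101, p(14)=135, p(15)=176, p(16)=231, p(17)=297, p(18)=385, p(19)=490, p(20)=627, p(21)=792, p(22)=1002, p(23)=1255, p(24)=1575, p(25)=1958, p(26)=2436, p(27)=3010, p(28)=3718, p(29)=4565, p(30)=5604, p(31)=6842, p(32)=8349, p(33)=10143, p(34)=12310, p(35)=14883, p(36)=17977, p(37)=21637, p(38)=26015, p(39)=31185, p(40)=37338, p(41)=44583, p(42)=53174, p(43)=63261, p(44)=75175, p(45)=89134, p(46)=105558, p(47)=124754, p(48)=147273, p(49)=173525, p(50)=204226, p(51)=239943, p(52)=281589, p(53)=329931, p(54)=386155, p(55)=451276, p(56)=526823, p(57)=614154, p(58)=715220, p(59)=831820, p(60)=966467, p(61)=1121505, p(62)=1300156, p(63)=1505499, p(64)=1741630, p(65)=2012558, p(66)=2323520, p(67)=2679689, p(68)=3087735, p(69)=3554345, p(70)=4087968, p(71)=4697205, p(72)=5392783, p(73)=6185689, p(74)=7089500, p(75)=8118264, p(76)=9289091, p(77)=10619863, p(78)=12132164, p(79)=13848650, p(80)=15796476, p(81)=18004327, p(82)=20506255, p(83)=23338469, p(84)=26543660, p(85)=30167357, p(86)=34262962, p(87)=38887673, p(88)=44108109, p(89)=49995925, p(90)=56634173, p(91)=64112359, p(92)=72533807, p(93)=82010177, p(94)=92669720, p(95)=104651419, p(96)=118114304, p(97)=133230930, p(98)=150198136, p(99)=169229875, p(100)=190569292, p(101)=214481126, p(102)=241265379, p(103)=271248950, p(104)=304801365, p(105)=342325709, p(106)=384276336, p(107)=431149389, p(108)=483502844, p(109)=541946240, p(110)=607163746, p(111)=679903203, p(112)=761002156, p(113)=851376628, p(114)=952050665, p(115)=1064144451, p(116)=1188908248, p(117)=1327710076, p(118)=1482074143, p(119)=1653668665, p(120)=1844349560, p(121)=2056148051, p(122)=2291320912, p(123)=2552338241, p(124)=2841940500, p(125)=3163127352, p(126)=3519222692, p(127)=3913864295.
Final step: p(128) = p(127) + p(126) - p(123) - p(121) + p(116) + p(113) - p(106) - p(102) + p(93) + p(88) - p(77) - p(71) + p(58) + p(51) - p(36) - p(28) + p(11) + p(2)
= 3913864295 + 3519222692 - 2552338241 - 2056148051 + 1188908248 + 851376628 - 384276336 - 241265379 + 82010177 + 44108109 - 10619863 - 4697205 + 715220 + 239943 - 17977 - 3718 + 56 + 2
= 4351078600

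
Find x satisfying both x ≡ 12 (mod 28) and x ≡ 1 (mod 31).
404

Using Chinese Remainder Theorem:
M = 28 × 31 = 868
M1 = 31, M2 = 28
y1 = 31^(-1) mod 28 = 19
y2 = 28^(-1) mod 31 = 10
x = (12×31×19 + 1×28×10) mod 868 = 404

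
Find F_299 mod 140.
61

Matrix identity: Q^n = [[F_(n+1), F_n], [F_n, F_(n-1)]] with Q = [[1,1],[1,0]].
n = 299 = 100101011₂. Square-and-multiply, entries mod 140:
Q^1 = [[1,1],[1,0]]
Q^2 = (Q^1)² = [[2,1],[1,1]]
Q^4 = (Q^2)² = [[5,3],[3,2]]
Q^9 = (Q^4)²·Q = [[55,34],[34,21]]
Q^18 = (Q^9)² = [[121,64],[64,57]]
Q^37 = (Q^18)²·Q = [[29,117],[117,52]]
Q^74 = (Q^37)² = [[110,97],[97,13]]
Q^149 = (Q^74)²·Q = [[120,89],[89,31]]
Q^299 = (Q^149)²·Q = [[60,61],[61,139]]
F_299 mod 140 = Q^299[0][1] = 61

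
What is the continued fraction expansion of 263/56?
[4; 1, 2, 3, 2, 2]

Euclidean algorithm steps:
263 = 4 × 56 + 39
56 = 1 × 39 + 17
39 = 2 × 17 + 5
17 = 3 × 5 + 2
5 = 2 × 2 + 1
2 = 2 × 1 + 0
Continued fraction: [4; 1, 2, 3, 2, 2]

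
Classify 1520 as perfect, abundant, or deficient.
abundant

Proper divisors of 1520: sum = 1 + 2 + 4 + 5 + 8 + 10 + 16 + 19 + ... + 190 + 304 + 380 + 760 (19 divisors) = 2200
Since 2200 > 1520, 1520 is abundant.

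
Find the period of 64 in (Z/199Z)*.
33

199 is prime, so ord(64) divides φ(199) = 198.
Divisors of 198: 1, 2, 3, 6, 9, 11, 18, 22, 33, 66, 99, 198.
Repeated squaring: 64^1 ≡ 64, 64^2 ≡ 116, 64^4 ≡ 123, 64^8 ≡ 5, 64^16 ≡ 25, 64^32 ≡ 28, 64^64 ≡ 187, 64^128 ≡ 144 (mod 199).
Test 64^d mod 199 for each divisor d in increasing order:
64^1 ≡ 64
64^2 ≡ 116
64^3 = 64^2·64^1 ≡ 61
64^6 = 64^4·64^2 ≡ 139
64^9 = 64^8·64^1 ≡ 121
64^11 = 64^8·64^2·64^1 ≡ 106
64^18 = 64^16·64^2 ≡ 114
64^22 = 64^16·64^4·64^2 ≡ 92
64^33 = 64^32·64^1 ≡ 1  ← first divisor giving 1
The order is 33.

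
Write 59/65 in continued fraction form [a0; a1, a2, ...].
[0; 1, 9, 1, 5]

Euclidean algorithm steps:
59 = 0 × 65 + 59
65 = 1 × 59 + 6
59 = 9 × 6 + 5
6 = 1 × 5 + 1
5 = 5 × 1 + 0
Continued fraction: [0; 1, 9, 1, 5]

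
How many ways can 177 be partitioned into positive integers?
522115831195

p(n) counts ways to write n as a sum of positive integers (order ignored).
Euler's pentagonal recurrence: p(k) = p(k-1) + p(k-2) - p(k-5) - p(k-7) + p(k-12) + p(k-15) - ... (offsets j(3j∓1)/2, signs ++--, p(0)=1, p(<0)=0).
DP table for k = 0..176: p(0)=1, p(1)=1, p(2)=2, p(3)=3, p(4)=5, p(5)=7, p(6)=11, p(7)=15, p(8)=22, p(9)=30, p(10)=42, p(11)=56, p(12)=77, p(13)=101, p(14)=135, p(15)=176, p(16)=231, p(17)=297, p(18)=385, p(19)=490, p(20)=627, p(21)=792, p(22)=1002, p(23)=1255, p(24)=1575, p(25)=1958, p(26)=2436, p(27)=3010, p(28)=3718, p(29)=4565, p(30)=5604, p(31)=6842, p(32)=8349, p(33)=10143, p(34)=12310, p(35)=14883, p(36)=17977, p(37)=21637, p(38)=26015, p(39)=31185, p(40)=37338, p(41)=44583, p(42)=53174, p(43)=63261, p(44)=75175, p(45)=89134, p(46)=105558, p(47)=124754, p(48)=147273, p(49)=173525, p(50)=204226, p(51)=239943, p(52)=281589, p(53)=329931, p(54)=386155, p(55)=451276, p(56)=526823, p(57)=614154, p(58)=715220, p(59)=831820, p(60)=966467, p(61)=1121505, p(62)=1300156, p(63)=1505499, p(64)=1741630, p(65)=2012558, p(66)=2323520, p(67)=2679689, p(68)=3087735, p(69)=3554345, p(70)=4087968, p(71)=4697205, p(72)=5392783, p(73)=6185689, p(74)=7089500, p(75)=8118264, p(76)=9289091, p(77)=10619863, p(78)=12132164, p(79)=13848650, p(80)=15796476, p(81)=18004327, p(82)=20506255, p(83)=23338469, p(84)=26543660, p(85)=30167357, p(86)=34262962, p(87)=38887673, p(88)=44108109, p(89)=49995925, p(90)=56634173, p(91)=64112359, p(92)=72533807, p(93)=82010177, p(94)=92669720, p(95)=104651419, p(96)=118114304, p(97)=133230930, p(98)=150198136, p(99)=169229875, p(100)=190569292, p(101)=214481126, p(102)=241265379, p(103)=271248950, p(104)=304801365, p(105)=342325709, p(106)=384276336, p(107)=431149389, p(108)=483502844, p(109)=541946240, p(110)=607163746, p(111)=679903203, p(112)=761002156, p(113)=851376628, p(114)=952050665, p(115)=1064144451, p(116)=1188908248, p(117)=1327710076, p(118)=1482074143, p(119)=1653668665, p(120)=1844349560, p(121)=2056148051, p(122)=2291320912, p(123)=2552338241, p(124)=2841940500, p(125)=3163127352, p(126)=3519222692, p(127)=3913864295, p(128)=4351078600, p(129)=4835271870, p(130)=5371315400, p(131)=5964539504, p(132)=6620830889, p(133)=7346629512, p(134)=8149040695, p(135)=9035836076, p(136)=10015581680, p(137)=11097645016, p(138)=12292341831, p(139)=13610949895, p(140)=15065878135, p(141)=16670689208, p(142)=18440293320, p(143)=20390982757, p(144)=22540654445, p(145)=24908858009, p(146)=27517052599, p(147)=30388671978, p(148)=33549419497, p(149)=37027355200, p(150)=40853235313, p(151)=45060624582, p(152)=49686288421, p(153)=54770336324, p(154)=60356673280, p(155)=66493182097, p(156)=73232243759, p(157)=80630964769, p(158)=88751778802, p(159)=97662728555, p(160)=107438159466, p(161)=118159068427, p(162)=129913904637, p(163)=142798995930, p(164)=156919475295, p(165)=172389800255, p(166)=189334822579, p(167)=207890420102, p(168)=228204732751, p(169)=250438925115, p(170)=274768617130, p(171)=301384802048, p(172)=330495499613, p(173)=362326859895, p(174)=397125074750, p(175)=435157697830, p(176)=476715857290.
Final step: p(177) = p(176) + p(175) - p(172) - p(170) + p(165) + p(162) - p(155) - p(151) + p(142) + p(137) - p(126) - p(120) + p(107) + p(100) - p(85) - p(77) + p(60) + p(51) - p(32) - p(22) + p(1)
= 476715857290 + 435157697830 - 330495499613 - 274768617130 + 172389800255 + 129913904637 - 66493182097 - 45060624582 + 18440293320 + 11097645016 - 3519222692 - 1844349560 + 431149389 + 190569292 - 30167357 - 10619863 + 966467 + 239943 - 8349 - 1002 + 1
= 522115831195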